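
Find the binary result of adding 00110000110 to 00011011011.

Add column by column from the right: bit + bit + carry-in; write the sum mod 2, carry 1 when the sum is 2 or 3.
carry:  01100111100
        00110000110
+       00011011011
-------------------
       001001100001
(the carry out of the leftmost column, 0, becomes the leading bit)
Decimal check:
  00110000110 = 256 + 128 + 4 + 2 = 390
  00011011011 = 128 + 64 + 16 + 8 + 2 + 1 = 219
  390 + 219 = 609, and 001001100001 = 512 + 64 + 32 + 1 = 609 ✓



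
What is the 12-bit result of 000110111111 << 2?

Original: 000110111111 (decimal 447)
Shift left by 2 positions
Append 2 zeros on the right
Result: 011011111100 (decimal 1788)
Equivalent: 447 << 2 = 447 × 2^2 = 1788



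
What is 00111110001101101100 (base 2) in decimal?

Sum of powers of 2 for each 1-bit:
2^2 + 2^3 + 2^5 + 2^6 + 2^8 + 2^9 + 2^13 + 2^14 + 2^15 + 2^16 + 2^17
= 4 + 8 + 32 + 64 + 256 + 512 + 8192 + 16384 + 32768 + 65536 + 131072
= 254828



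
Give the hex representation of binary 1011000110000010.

Group into 4-bit nibbles from right:
  1011 = B
  0001 = 1
  1000 = 8
  0010 = 2
Result: B182



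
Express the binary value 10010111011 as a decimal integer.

Sum of powers of 2 for each 1-bit:
2^0 + 2^1 + 2^3 + 2^4 + 2^5 + 2^7 + 2^10
= 1 + 2 + 8 + 16 + 32 + 128 + 1024
= 1211



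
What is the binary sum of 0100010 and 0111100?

Add column by column from the right: bit + bit + carry-in; write the sum mod 2, carry 1 when the sum is 2 or 3.
carry:  1000000
        0100010
+       0111100
---------------
       01011110
(the carry out of the leftmost column, 0, becomes the leading bit)
Decimal check:
  0100010 = 32 + 2 = 34
  0111100 = 32 + 16 + 8 + 4 = 60
  34 + 60 = 94, and 01011110 = 64 + 16 + 8 + 4 + 2 = 94 ✓



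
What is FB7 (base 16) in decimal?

Expand by place value (powers of 16):
Digit values: F = 15, B = 11
FB7 = 15 × 16^2 + 11 × 16^1 + 7 × 16^0
= 15 × 256 + 11 × 16 + 7 × 1
= 3840 + 176 + 7
= 4023



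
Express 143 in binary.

Using repeated division by 2:
143 ÷ 2 = 71 remainder 1
71 ÷ 2 = 35 remainder 1
35 ÷ 2 = 17 remainder 1
17 ÷ 2 = 8 remainder 1
8 ÷ 2 = 4 remainder 0
4 ÷ 2 = 2 remainder 0
2 ÷ 2 = 1 remainder 0
1 ÷ 2 = 0 remainder 1
Reading remainders bottom to top: 10001111



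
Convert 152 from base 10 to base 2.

Using repeated division by 2:
152 ÷ 2 = 76 remainder 0
76 ÷ 2 = 38 remainder 0
38 ÷ 2 = 19 remainder 0
19 ÷ 2 = 9 remainder 1
9 ÷ 2 = 4 remainder 1
4 ÷ 2 = 2 remainder 0
2 ÷ 2 = 1 remainder 0
1 ÷ 2 = 0 remainder 1
Reading remainders bottom to top: 10011000



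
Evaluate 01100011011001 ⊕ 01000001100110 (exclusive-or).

XOR: 1 when bits differ
  01100011011001
^ 01000001100110
----------------
  00100010111111
Decimal: 6361 ^ 4198 = 2239



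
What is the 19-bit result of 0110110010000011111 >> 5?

Original: 0110110010000011111 (decimal 222239)
Shift right by 5 positions
Drop the 5 low bits; fill with zeros on the left
Result: 0000001101100100000 (decimal 6944)
Equivalent: 222239 >> 5 = 222239 ÷ 2^5 = 6944



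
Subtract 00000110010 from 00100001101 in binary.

Method 1 - Direct subtraction (column by column from the right: bit − bit − borrow-in; if negative, add 2 and borrow 1 from the next column):
borrow: 00111100100
        00100001101
-       00000110010
-------------------
        00011011011

Method 2 - Add two's complement:
Two's complement of 00000110010: invert → 11111001101, add 1 → 11111001110
  00100001101
+ 11111001110
-------------
 100011011011  (end carry out of the top bit = 1)
Discarding the end carry: 00011011011
Decimal check:
  00100001101 = 256 + 8 + 4 + 1 = 269
  00000110010 = 32 + 16 + 2 = 50
  269 - 50 = 219, and 00011011011 = 128 + 64 + 16 + 8 + 2 + 1 = 219 ✓



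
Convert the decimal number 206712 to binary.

Using repeated division by 2:
206712 ÷ 2 = 103356 remainder 0
103356 ÷ 2 = 51678 remainder 0
51678 ÷ 2 = 25839 remainder 0
25839 ÷ 2 = 12919 remainder 1
12919 ÷ 2 = 6459 remainder 1
6459 ÷ 2 = 3229 remainder 1
3229 ÷ 2 = 1614 remainder 1
1614 ÷ 2 = 807 remainder 0
807 ÷ 2 = 403 remainder 1
403 ÷ 2 = 201 remainder 1
201 ÷ 2 = 100 remainder 1
100 ÷ 2 = 50 remainder 0
50 ÷ 2 = 25 remainder 0
25 ÷ 2 = 12 remainder 1
12 ÷ 2 = 6 remainder 0
6 ÷ 2 = 3 remainder 0
3 ÷ 2 = 1 remainder 1
1 ÷ 2 = 0 remainder 1
Reading remainders bottom to top: 110010011101111000



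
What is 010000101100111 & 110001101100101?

AND: 1 only when both bits are 1
  010000101100111
& 110001101100101
-----------------
  010000101100101
Decimal: 8551 & 25445 = 8549



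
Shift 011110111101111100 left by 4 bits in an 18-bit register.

Original: 011110111101111100 (decimal 126844)
Shift left by 4 positions
Append 4 zeros on the right and drop the 4 high bits that overflow the 18-bit width
Result: 101111011111000000 (decimal 194496)
Equivalent: 126844 << 4 = 126844 × 2^4 = 2029504, truncated to 18 bits = 194496



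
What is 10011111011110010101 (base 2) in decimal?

Sum of powers of 2 for each 1-bit:
2^0 + 2^2 + 2^4 + 2^7 + 2^8 + 2^9 + 2^10 + 2^12 + 2^13 + 2^14 + 2^15 + 2^16 + 2^19
= 1 + 4 + 16 + 128 + 256 + 512 + 1024 + 4096 + 8192 + 16384 + 32768 + 65536 + 524288
= 653205



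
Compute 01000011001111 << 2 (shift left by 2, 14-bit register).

Original: 01000011001111 (decimal 4303)
Shift left by 2 positions
Append 2 zeros on the right and drop the 2 high bits that overflow the 14-bit width
Result: 00001100111100 (decimal 828)
Equivalent: 4303 << 2 = 4303 × 2^2 = 17212, truncated to 14 bits = 828



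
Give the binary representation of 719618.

Using repeated division by 2:
719618 ÷ 2 = 359809 remainder 0
359809 ÷ 2 = 179904 remainder 1
179904 ÷ 2 = 89952 remainder 0
89952 ÷ 2 = 44976 remainder 0
44976 ÷ 2 = 22488 remainder 0
22488 ÷ 2 = 11244 remainder 0
11244 ÷ 2 = 5622 remainder 0
5622 ÷ 2 = 2811 remainder 0
2811 ÷ 2 = 1405 remainder 1
1405 ÷ 2 = 702 remainder 1
702 ÷ 2 = 351 remainder 0
351 ÷ 2 = 175 remainder 1
175 ÷ 2 = 87 remainder 1
87 ÷ 2 = 43 remainder 1
43 ÷ 2 = 21 remainder 1
21 ÷ 2 = 10 remainder 1
10 ÷ 2 = 5 remainder 0
5 ÷ 2 = 2 remainder 1
2 ÷ 2 = 1 remainder 0
1 ÷ 2 = 0 remainder 1
Reading remainders bottom to top: 10101111101100000010



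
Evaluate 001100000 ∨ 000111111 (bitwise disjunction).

OR: 1 when either bit is 1
  001100000
| 000111111
-----------
  001111111
Decimal: 96 | 63 = 127



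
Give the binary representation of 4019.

Using repeated division by 2:
4019 ÷ 2 = 2009 remainder 1
2009 ÷ 2 = 1004 remainder 1
1004 ÷ 2 = 502 remainder 0
502 ÷ 2 = 251 remainder 0
251 ÷ 2 = 125 remainder 1
125 ÷ 2 = 62 remainder 1
62 ÷ 2 = 31 remainder 0
31 ÷ 2 = 15 remainder 1
15 ÷ 2 = 7 remainder 1
7 ÷ 2 = 3 remainder 1
3 ÷ 2 = 1 remainder 1
1 ÷ 2 = 0 remainder 1
Reading remainders bottom to top: 111110110011



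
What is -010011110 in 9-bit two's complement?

Original: 010011110
Step 1 - Invert all bits: 101100001
Step 2 - Add 1: 101100010
Verification: 010011110 + 101100010 = 1000000000; discarding the end carry (carry out of the top bit) leaves the 9-bit value 000000000, as required for x + (-x)



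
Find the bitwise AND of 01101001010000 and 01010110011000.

AND: 1 only when both bits are 1
  01101001010000
& 01010110011000
----------------
  01000000010000
Decimal: 6736 & 5528 = 4112



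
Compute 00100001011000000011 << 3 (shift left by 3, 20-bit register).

Original: 00100001011000000011 (decimal 136707)
Shift left by 3 positions
Append 3 zeros on the right and drop the 3 high bits that overflow the 20-bit width
Result: 00001011000000011000 (decimal 45080)
Equivalent: 136707 << 3 = 136707 × 2^3 = 1093656, truncated to 20 bits = 45080



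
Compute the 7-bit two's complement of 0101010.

Original: 0101010
Step 1 - Invert all bits: 1010101
Step 2 - Add 1: 1010110
Verification: 0101010 + 1010110 = 10000000; discarding the end carry (carry out of the top bit) leaves the 7-bit value 0000000, as required for x + (-x)



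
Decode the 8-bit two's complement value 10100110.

Binary: 10100110
Sign bit: 1 (negative)
Invert: 01011001
Add 1:  01011010
Magnitude: 01011010 = 64 + 16 + 8 + 2 = 90
Value: -90



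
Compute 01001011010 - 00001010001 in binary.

Method 1 - Direct subtraction (column by column from the right: bit − bit − borrow-in; if negative, add 2 and borrow 1 from the next column):
borrow: 00000000010
        01001011010
-       00001010001
-------------------
        01000001001

Method 2 - Add two's complement:
Two's complement of 00001010001: invert → 11110101110, add 1 → 11110101111
  01001011010
+ 11110101111
-------------
 101000001001  (end carry out of the top bit = 1)
Discarding the end carry: 01000001001
Decimal check:
  01001011010 = 512 + 64 + 16 + 8 + 2 = 602
  00001010001 = 64 + 16 + 1 = 81
  602 - 81 = 521, and 01000001001 = 512 + 8 + 1 = 521 ✓



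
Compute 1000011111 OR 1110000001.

OR: 1 when either bit is 1
  1000011111
| 1110000001
------------
  1110011111
Decimal: 543 | 897 = 927



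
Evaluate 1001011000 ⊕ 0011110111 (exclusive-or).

XOR: 1 when bits differ
  1001011000
^ 0011110111
------------
  1010101111
Decimal: 600 ^ 247 = 687



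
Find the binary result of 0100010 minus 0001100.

Method 1 - Direct subtraction (column by column from the right: bit − bit − borrow-in; if negative, add 2 and borrow 1 from the next column):
borrow: 0111000
        0100010
-       0001100
---------------
        0010110

Method 2 - Add two's complement:
Two's complement of 0001100: invert → 1110011, add 1 → 1110100
  0100010
+ 1110100
---------
 10010110  (end carry out of the top bit = 1)
Discarding the end carry: 0010110
Decimal check:
  0100010 = 32 + 2 = 34
  0001100 = 8 + 4 = 12
  34 - 12 = 22, and 0010110 = 16 + 4 + 2 = 22 ✓



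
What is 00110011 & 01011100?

AND: 1 only when both bits are 1
  00110011
& 01011100
----------
  00010000
Decimal: 51 & 92 = 16



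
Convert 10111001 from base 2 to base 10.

Sum of powers of 2 for each 1-bit:
2^0 + 2^3 + 2^4 + 2^5 + 2^7
= 1 + 8 + 16 + 32 + 128
= 185



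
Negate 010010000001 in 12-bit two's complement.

Original: 010010000001
Step 1 - Invert all bits: 101101111110
Step 2 - Add 1: 101101111111
Verification: 010010000001 + 101101111111 = 1000000000000; discarding the end carry (carry out of the top bit) leaves the 12-bit value 000000000000, as required for x + (-x)



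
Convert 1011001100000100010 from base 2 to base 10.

Sum of powers of 2 for each 1-bit:
2^1 + 2^5 + 2^11 + 2^12 + 2^15 + 2^16 + 2^18
= 2 + 32 + 2048 + 4096 + 32768 + 65536 + 262144
= 366626



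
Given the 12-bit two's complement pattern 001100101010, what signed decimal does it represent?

Binary: 001100101010
Sign bit: 0 (non-negative)
Read directly as an unsigned value:
001100101010 = 512 + 256 + 32 + 8 + 2 = 810
Value: 810



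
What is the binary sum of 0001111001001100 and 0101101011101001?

Add column by column from the right: bit + bit + carry-in; write the sum mod 2, carry 1 when the sum is 2 or 3.
carry:  0011110110010000
        0001111001001100
+       0101101011101001
------------------------
       00111100100110101
(the carry out of the leftmost column, 0, becomes the leading bit)
Decimal check:
  0001111001001100 = 4096 + 2048 + 1024 + 512 + 64 + 8 + 4 = 7756
  0101101011101001 = 16384 + 4096 + 2048 + 512 + 128 + 64 + 32 + 8 + 1 = 23273
  7756 + 23273 = 31029, and 00111100100110101 = 16384 + 8192 + 4096 + 2048 + 256 + 32 + 16 + 4 + 1 = 31029 ✓



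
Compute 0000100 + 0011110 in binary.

Add column by column from the right: bit + bit + carry-in; write the sum mod 2, carry 1 when the sum is 2 or 3.
carry:  0111000
        0000100
+       0011110
---------------
       00100010
(the carry out of the leftmost column, 0, becomes the leading bit)
Decimal check:
  0000100 = 4
  0011110 = 16 + 8 + 4 + 2 = 30
  4 + 30 = 34, and 00100010 = 32 + 2 = 34 ✓



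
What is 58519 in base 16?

Using repeated division by 16 (digits 10–15 are A–F):
58519 ÷ 16 = 3657 remainder 7
3657 ÷ 16 = 228 remainder 9
228 ÷ 16 = 14 remainder 4
14 ÷ 16 = 0 remainder 14 (E)
Reading remainders bottom to top: E497



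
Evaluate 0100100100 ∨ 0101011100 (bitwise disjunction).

OR: 1 when either bit is 1
  0100100100
| 0101011100
------------
  0101111100
Decimal: 292 | 348 = 380



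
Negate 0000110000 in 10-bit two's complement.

Original: 0000110000
Step 1 - Invert all bits: 1111001111
Step 2 - Add 1: 1111010000
Verification: 0000110000 + 1111010000 = 10000000000; discarding the end carry (carry out of the top bit) leaves the 10-bit value 0000000000, as required for x + (-x)



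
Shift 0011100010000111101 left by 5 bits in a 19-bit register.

Original: 0011100010000111101 (decimal 115773)
Shift left by 5 positions
Append 5 zeros on the right and drop the 5 high bits that overflow the 19-bit width
Result: 0001000011110100000 (decimal 34720)
Equivalent: 115773 << 5 = 115773 × 2^5 = 3704736, truncated to 19 bits = 34720



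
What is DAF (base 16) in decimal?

Expand by place value (powers of 16):
Digit values: D = 13, A = 10, F = 15
DAF = 13 × 16^2 + 10 × 16^1 + 15 × 16^0
= 13 × 256 + 10 × 16 + 15 × 1
= 3328 + 160 + 15
= 3503



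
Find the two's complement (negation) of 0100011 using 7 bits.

Original: 0100011
Step 1 - Invert all bits: 1011100
Step 2 - Add 1: 1011101
Verification: 0100011 + 1011101 = 10000000; discarding the end carry (carry out of the top bit) leaves the 7-bit value 0000000, as required for x + (-x)



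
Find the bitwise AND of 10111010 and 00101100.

AND: 1 only when both bits are 1
  10111010
& 00101100
----------
  00101000
Decimal: 186 & 44 = 40



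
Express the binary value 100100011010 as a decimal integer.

Sum of powers of 2 for each 1-bit:
2^1 + 2^3 + 2^4 + 2^8 + 2^11
= 2 + 8 + 16 + 256 + 2048
= 2330



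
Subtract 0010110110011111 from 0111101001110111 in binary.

Method 1 - Direct subtraction (column by column from the right: bit − bit − borrow-in; if negative, add 2 and borrow 1 from the next column):
borrow: 0001101100110000
        0111101001110111
-       0010110110011111
------------------------
        0100110011011000

Method 2 - Add two's complement:
Two's complement of 0010110110011111: invert → 1101001001100000, add 1 → 1101001001100001
  0111101001110111
+ 1101001001100001
------------------
 10100110011011000  (end carry out of the top bit = 1)
Discarding the end carry: 0100110011011000
Decimal check:
  0111101001110111 = 16384 + 8192 + 4096 + 2048 + 512 + 64 + 32 + 16 + 4 + 2 + 1 = 31351
  0010110110011111 = 8192 + 2048 + 1024 + 256 + 128 + 16 + 8 + 4 + 2 + 1 = 11679
  31351 - 11679 = 19672, and 0100110011011000 = 16384 + 2048 + 1024 + 128 + 64 + 16 + 8 = 19672 ✓



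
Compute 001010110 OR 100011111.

OR: 1 when either bit is 1
  001010110
| 100011111
-----------
  101011111
Decimal: 86 | 287 = 351



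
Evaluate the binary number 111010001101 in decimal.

Sum of powers of 2 for each 1-bit:
2^0 + 2^2 + 2^3 + 2^7 + 2^9 + 2^10 + 2^11
= 1 + 4 + 8 + 128 + 512 + 1024 + 2048
= 3725



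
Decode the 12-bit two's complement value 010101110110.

Binary: 010101110110
Sign bit: 0 (non-negative)
Read directly as an unsigned value:
010101110110 = 1024 + 256 + 64 + 32 + 16 + 4 + 2 = 1398
Value: 1398



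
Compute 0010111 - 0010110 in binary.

Method 1 - Direct subtraction (column by column from the right: bit − bit − borrow-in; if negative, add 2 and borrow 1 from the next column):
borrow: 0000000
        0010111
-       0010110
---------------
        0000001

Method 2 - Add two's complement:
Two's complement of 0010110: invert → 1101001, add 1 → 1101010
  0010111
+ 1101010
---------
 10000001  (end carry out of the top bit = 1)
Discarding the end carry: 0000001
Decimal check:
  0010111 = 16 + 4 + 2 + 1 = 23
  0010110 = 16 + 4 + 2 = 22
  23 - 22 = 1, and 0000001 = 1 ✓



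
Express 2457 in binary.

Using repeated division by 2:
2457 ÷ 2 = 1228 remainder 1
1228 ÷ 2 = 614 remainder 0
614 ÷ 2 = 307 remainder 0
307 ÷ 2 = 153 remainder 1
153 ÷ 2 = 76 remainder 1
76 ÷ 2 = 38 remainder 0
38 ÷ 2 = 19 remainder 0
19 ÷ 2 = 9 remainder 1
9 ÷ 2 = 4 remainder 1
4 ÷ 2 = 2 remainder 0
2 ÷ 2 = 1 remainder 0
1 ÷ 2 = 0 remainder 1
Reading remainders bottom to top: 100110011001



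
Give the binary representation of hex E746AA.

Convert each hex digit to 4 bits:
  E = 1110
  7 = 0111
  4 = 0100
  6 = 0110
  A = 1010
  A = 1010
Concatenate: 111001110100011010101010



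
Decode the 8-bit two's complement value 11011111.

Binary: 11011111
Sign bit: 1 (negative)
Invert: 00100000
Add 1:  00100001
Magnitude: 00100001 = 32 + 1 = 33
Value: -33



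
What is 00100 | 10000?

OR: 1 when either bit is 1
  00100
| 10000
-------
  10100
Decimal: 4 | 16 = 20



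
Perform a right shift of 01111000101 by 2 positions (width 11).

Original: 01111000101 (decimal 965)
Shift right by 2 positions
Drop the 2 low bits; fill with zeros on the left
Result: 00011110001 (decimal 241)
Equivalent: 965 >> 2 = 965 ÷ 2^2 = 241



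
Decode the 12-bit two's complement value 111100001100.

Binary: 111100001100
Sign bit: 1 (negative)
Invert: 000011110011
Add 1:  000011110100
Magnitude: 000011110100 = 128 + 64 + 32 + 16 + 4 = 244
Value: -244



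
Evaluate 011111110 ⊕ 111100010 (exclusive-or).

XOR: 1 when bits differ
  011111110
^ 111100010
-----------
  100011100
Decimal: 254 ^ 482 = 284



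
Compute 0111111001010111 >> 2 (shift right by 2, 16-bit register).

Original: 0111111001010111 (decimal 32343)
Shift right by 2 positions
Drop the 2 low bits; fill with zeros on the left
Result: 0001111110010101 (decimal 8085)
Equivalent: 32343 >> 2 = 32343 ÷ 2^2 = 8085



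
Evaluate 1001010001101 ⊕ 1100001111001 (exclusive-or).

XOR: 1 when bits differ
  1001010001101
^ 1100001111001
---------------
  0101011110100
Decimal: 4749 ^ 6265 = 2804



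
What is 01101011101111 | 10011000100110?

OR: 1 when either bit is 1
  01101011101111
| 10011000100110
----------------
  11111011101111
Decimal: 6895 | 9766 = 16111



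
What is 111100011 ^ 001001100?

XOR: 1 when bits differ
  111100011
^ 001001100
-----------
  110101111
Decimal: 483 ^ 76 = 431



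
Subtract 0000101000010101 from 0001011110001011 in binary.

Method 1 - Direct subtraction (column by column from the right: bit − bit − borrow-in; if negative, add 2 and borrow 1 from the next column):
borrow: 0001000011101000
        0001011110001011
-       0000101000010101
------------------------
        0000110101110110

Method 2 - Add two's complement:
Two's complement of 0000101000010101: invert → 1111010111101010, add 1 → 1111010111101011
  0001011110001011
+ 1111010111101011
------------------
 10000110101110110  (end carry out of the top bit = 1)
Discarding the end carry: 0000110101110110
Decimal check:
  0001011110001011 = 4096 + 1024 + 512 + 256 + 128 + 8 + 2 + 1 = 6027
  0000101000010101 = 2048 + 512 + 16 + 4 + 1 = 2581
  6027 - 2581 = 3446, and 0000110101110110 = 2048 + 1024 + 256 + 64 + 32 + 16 + 4 + 2 = 3446 ✓



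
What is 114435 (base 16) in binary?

Convert each hex digit to 4 bits:
  1 = 0001
  1 = 0001
  4 = 0100
  4 = 0100
  3 = 0011
  5 = 0101
Concatenate: 000100010100010000110101



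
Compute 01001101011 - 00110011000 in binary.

Method 1 - Direct subtraction (column by column from the right: bit − bit − borrow-in; if negative, add 2 and borrow 1 from the next column):
borrow: 01100100000
        01001101011
-       00110011000
-------------------
        00011010011

Method 2 - Add two's complement:
Two's complement of 00110011000: invert → 11001100111, add 1 → 11001101000
  01001101011
+ 11001101000
-------------
 100011010011  (end carry out of the top bit = 1)
Discarding the end carry: 00011010011
Decimal check:
  01001101011 = 512 + 64 + 32 + 8 + 2 + 1 = 619
  00110011000 = 256 + 128 + 16 + 8 = 408
  619 - 408 = 211, and 00011010011 = 128 + 64 + 16 + 2 + 1 = 211 ✓



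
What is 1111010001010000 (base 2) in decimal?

Sum of powers of 2 for each 1-bit:
2^4 + 2^6 + 2^10 + 2^12 + 2^13 + 2^14 + 2^15
= 16 + 64 + 1024 + 4096 + 8192 + 16384 + 32768
= 62544



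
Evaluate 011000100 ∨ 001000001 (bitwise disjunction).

OR: 1 when either bit is 1
  011000100
| 001000001
-----------
  011000101
Decimal: 196 | 65 = 197



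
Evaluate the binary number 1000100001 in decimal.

Sum of powers of 2 for each 1-bit:
2^0 + 2^5 + 2^9
= 1 + 32 + 512
= 545



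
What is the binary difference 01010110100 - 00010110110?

Method 1 - Direct subtraction (column by column from the right: bit − bit − borrow-in; if negative, add 2 and borrow 1 from the next column):
borrow: 01111111100
        01010110100
-       00010110110
-------------------
        00111111110

Method 2 - Add two's complement:
Two's complement of 00010110110: invert → 11101001001, add 1 → 11101001010
  01010110100
+ 11101001010
-------------
 100111111110  (end carry out of the top bit = 1)
Discarding the end carry: 00111111110
Decimal check:
  01010110100 = 512 + 128 + 32 + 16 + 4 = 692
  00010110110 = 128 + 32 + 16 + 4 + 2 = 182
  692 - 182 = 510, and 00111111110 = 256 + 128 + 64 + 32 + 16 + 8 + 4 + 2 = 510 ✓



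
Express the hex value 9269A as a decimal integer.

Expand by place value (powers of 16):
Digit values: A = 10
9269A = 9 × 16^4 + 2 × 16^3 + 6 × 16^2 + 9 × 16^1 + 10 × 16^0
= 9 × 65536 + 2 × 4096 + 6 × 256 + 9 × 16 + 10 × 1
= 589824 + 8192 + 1536 + 144 + 10
= 599706



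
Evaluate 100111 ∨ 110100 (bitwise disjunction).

OR: 1 when either bit is 1
  100111
| 110100
--------
  110111
Decimal: 39 | 52 = 55



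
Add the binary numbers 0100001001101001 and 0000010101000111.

Add column by column from the right: bit + bit + carry-in; write the sum mod 2, carry 1 when the sum is 2 or 3.
carry:  0000000010011110
        0100001001101001
+       0000010101000111
------------------------
       00100011110110000
(the carry out of the leftmost column, 0, becomes the leading bit)
Decimal check:
  0100001001101001 = 16384 + 512 + 64 + 32 + 8 + 1 = 17001
  0000010101000111 = 1024 + 256 + 64 + 4 + 2 + 1 = 1351
  17001 + 1351 = 18352, and 00100011110110000 = 16384 + 1024 + 512 + 256 + 128 + 32 + 16 = 18352 ✓



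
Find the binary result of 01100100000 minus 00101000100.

Method 1 - Direct subtraction (column by column from the right: bit − bit − borrow-in; if negative, add 2 and borrow 1 from the next column):
borrow: 01110111000
        01100100000
-       00101000100
-------------------
        00111011100

Method 2 - Add two's complement:
Two's complement of 00101000100: invert → 11010111011, add 1 → 11010111100
  01100100000
+ 11010111100
-------------
 100111011100  (end carry out of the top bit = 1)
Discarding the end carry: 00111011100
Decimal check:
  01100100000 = 512 + 256 + 32 = 800
  00101000100 = 256 + 64 + 4 = 324
  800 - 324 = 476, and 00111011100 = 256 + 128 + 64 + 16 + 8 + 4 = 476 ✓



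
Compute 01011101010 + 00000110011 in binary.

Add column by column from the right: bit + bit + carry-in; write the sum mod 2, carry 1 when the sum is 2 or 3.
carry:  00111000100
        01011101010
+       00000110011
-------------------
       001100011101
(the carry out of the leftmost column, 0, becomes the leading bit)
Decimal check:
  01011101010 = 512 + 128 + 64 + 32 + 8 + 2 = 746
  00000110011 = 32 + 16 + 2 + 1 = 51
  746 + 51 = 797, and 001100011101 = 512 + 256 + 16 + 8 + 4 + 1 = 797 ✓



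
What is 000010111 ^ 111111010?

XOR: 1 when bits differ
  000010111
^ 111111010
-----------
  111101101
Decimal: 23 ^ 506 = 493



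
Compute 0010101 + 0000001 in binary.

Add column by column from the right: bit + bit + carry-in; write the sum mod 2, carry 1 when the sum is 2 or 3.
carry:  0000010
        0010101
+       0000001
---------------
       00010110
(the carry out of the leftmost column, 0, becomes the leading bit)
Decimal check:
  0010101 = 16 + 4 + 1 = 21
  0000001 = 1
  21 + 1 = 22, and 00010110 = 16 + 4 + 2 = 22 ✓



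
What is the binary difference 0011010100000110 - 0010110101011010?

Method 1 - Direct subtraction (column by column from the right: bit − bit − borrow-in; if negative, add 2 and borrow 1 from the next column):
borrow: 0001111111110000
        0011010100000110
-       0010110101011010
------------------------
        0000011110101100

Method 2 - Add two's complement:
Two's complement of 0010110101011010: invert → 1101001010100101, add 1 → 1101001010100110
  0011010100000110
+ 1101001010100110
------------------
 10000011110101100  (end carry out of the top bit = 1)
Discarding the end carry: 0000011110101100
Decimal check:
  0011010100000110 = 8192 + 4096 + 1024 + 256 + 4 + 2 = 13574
  0010110101011010 = 8192 + 2048 + 1024 + 256 + 64 + 16 + 8 + 2 = 11610
  13574 - 11610 = 1964, and 0000011110101100 = 1024 + 512 + 256 + 128 + 32 + 8 + 4 = 1964 ✓



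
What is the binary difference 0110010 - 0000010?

Method 1 - Direct subtraction (column by column from the right: bit − bit − borrow-in; if negative, add 2 and borrow 1 from the next column):
borrow: 0000000
        0110010
-       0000010
---------------
        0110000

Method 2 - Add two's complement:
Two's complement of 0000010: invert → 1111101, add 1 → 1111110
  0110010
+ 1111110
---------
 10110000  (end carry out of the top bit = 1)
Discarding the end carry: 0110000
Decimal check:
  0110010 = 32 + 16 + 2 = 50
  0000010 = 2
  50 - 2 = 48, and 0110000 = 32 + 16 = 48 ✓



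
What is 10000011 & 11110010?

AND: 1 only when both bits are 1
  10000011
& 11110010
----------
  10000010
Decimal: 131 & 242 = 130



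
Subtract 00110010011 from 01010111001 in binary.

Method 1 - Direct subtraction (column by column from the right: bit − bit − borrow-in; if negative, add 2 and borrow 1 from the next column):
borrow: 01000001100
        01010111001
-       00110010011
-------------------
        00100100110

Method 2 - Add two's complement:
Two's complement of 00110010011: invert → 11001101100, add 1 → 11001101101
  01010111001
+ 11001101101
-------------
 100100100110  (end carry out of the top bit = 1)
Discarding the end carry: 00100100110
Decimal check:
  01010111001 = 512 + 128 + 32 + 16 + 8 + 1 = 697
  00110010011 = 256 + 128 + 16 + 2 + 1 = 403
  697 - 403 = 294, and 00100100110 = 256 + 32 + 4 + 2 = 294 ✓



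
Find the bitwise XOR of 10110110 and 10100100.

XOR: 1 when bits differ
  10110110
^ 10100100
----------
  00010010
Decimal: 182 ^ 164 = 18



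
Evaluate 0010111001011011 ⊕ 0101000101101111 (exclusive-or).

XOR: 1 when bits differ
  0010111001011011
^ 0101000101101111
------------------
  0111111100110100
Decimal: 11867 ^ 20847 = 32564



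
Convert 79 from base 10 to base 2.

Using repeated division by 2:
79 ÷ 2 = 39 remainder 1
39 ÷ 2 = 19 remainder 1
19 ÷ 2 = 9 remainder 1
9 ÷ 2 = 4 remainder 1
4 ÷ 2 = 2 remainder 0
2 ÷ 2 = 1 remainder 0
1 ÷ 2 = 0 remainder 1
Reading remainders bottom to top: 1001111



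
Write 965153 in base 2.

Using repeated division by 2:
965153 ÷ 2 = 482576 remainder 1
482576 ÷ 2 = 241288 remainder 0
241288 ÷ 2 = 120644 remainder 0
120644 ÷ 2 = 60322 remainder 0
60322 ÷ 2 = 30161 remainder 0
30161 ÷ 2 = 15080 remainder 1
15080 ÷ 2 = 7540 remainder 0
7540 ÷ 2 = 3770 remainder 0
3770 ÷ 2 = 1885 remainder 0
1885 ÷ 2 = 942 remainder 1
942 ÷ 2 = 471 remainder 0
471 ÷ 2 = 235 remainder 1
235 ÷ 2 = 117 remainder 1
117 ÷ 2 = 58 remainder 1
58 ÷ 2 = 29 remainder 0
29 ÷ 2 = 14 remainder 1
14 ÷ 2 = 7 remainder 0
7 ÷ 2 = 3 remainder 1
3 ÷ 2 = 1 remainder 1
1 ÷ 2 = 0 remainder 1
Reading remainders bottom to top: 11101011101000100001



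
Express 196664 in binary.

Using repeated division by 2:
196664 ÷ 2 = 98332 remainder 0
98332 ÷ 2 = 49166 remainder 0
49166 ÷ 2 = 24583 remainder 0
24583 ÷ 2 = 12291 remainder 1
12291 ÷ 2 = 6145 remainder 1
6145 ÷ 2 = 3072 remainder 1
3072 ÷ 2 = 1536 remainder 0
1536 ÷ 2 = 768 remainder 0
768 ÷ 2 = 384 remainder 0
384 ÷ 2 = 192 remainder 0
192 ÷ 2 = 96 remainder 0
96 ÷ 2 = 48 remainder 0
48 ÷ 2 = 24 remainder 0
24 ÷ 2 = 12 remainder 0
12 ÷ 2 = 6 remainder 0
6 ÷ 2 = 3 remainder 0
3 ÷ 2 = 1 remainder 1
1 ÷ 2 = 0 remainder 1
Reading remainders bottom to top: 110000000000111000



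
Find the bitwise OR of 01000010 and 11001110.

OR: 1 when either bit is 1
  01000010
| 11001110
----------
  11001110
Decimal: 66 | 206 = 206



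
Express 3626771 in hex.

Using repeated division by 16 (digits 10–15 are A–F):
3626771 ÷ 16 = 226673 remainder 3
226673 ÷ 16 = 14167 remainder 1
14167 ÷ 16 = 885 remainder 7
885 ÷ 16 = 55 remainder 5
55 ÷ 16 = 3 remainder 7
3 ÷ 16 = 0 remainder 3
Reading remainders bottom to top: 375713



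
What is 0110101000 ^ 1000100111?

XOR: 1 when bits differ
  0110101000
^ 1000100111
------------
  1110001111
Decimal: 424 ^ 551 = 911



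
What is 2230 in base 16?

Using repeated division by 16 (digits 10–15 are A–F):
2230 ÷ 16 = 139 remainder 6
139 ÷ 16 = 8 remainder 11 (B)
8 ÷ 16 = 0 remainder 8
Reading remainders bottom to top: 8B6



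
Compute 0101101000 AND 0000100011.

AND: 1 only when both bits are 1
  0101101000
& 0000100011
------------
  0000100000
Decimal: 360 & 35 = 32



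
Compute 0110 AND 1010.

AND: 1 only when both bits are 1
  0110
& 1010
------
  0010
Decimal: 6 & 10 = 2



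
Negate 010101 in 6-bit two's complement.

Original: 010101
Step 1 - Invert all bits: 101010
Step 2 - Add 1: 101011
Verification: 010101 + 101011 = 1000000; discarding the end carry (carry out of the top bit) leaves the 6-bit value 000000, as required for x + (-x)



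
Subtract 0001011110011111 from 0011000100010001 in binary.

Method 1 - Direct subtraction (column by column from the right: bit − bit − borrow-in; if negative, add 2 and borrow 1 from the next column):
borrow: 0011111111111100
        0011000100010001
-       0001011110011111
------------------------
        0001100101110010

Method 2 - Add two's complement:
Two's complement of 0001011110011111: invert → 1110100001100000, add 1 → 1110100001100001
  0011000100010001
+ 1110100001100001
------------------
 10001100101110010  (end carry out of the top bit = 1)
Discarding the end carry: 0001100101110010
Decimal check:
  0011000100010001 = 8192 + 4096 + 256 + 16 + 1 = 12561
  0001011110011111 = 4096 + 1024 + 512 + 256 + 128 + 16 + 8 + 4 + 2 + 1 = 6047
  12561 - 6047 = 6514, and 0001100101110010 = 4096 + 2048 + 256 + 64 + 32 + 16 + 2 = 6514 ✓



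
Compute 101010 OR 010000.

OR: 1 when either bit is 1
  101010
| 010000
--------
  111010
Decimal: 42 | 16 = 58



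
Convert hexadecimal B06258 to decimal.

Expand by place value (powers of 16):
Digit values: B = 11
B06258 = 11 × 16^5 + 0 × 16^4 + 6 × 16^3 + 2 × 16^2 + 5 × 16^1 + 8 × 16^0
= 11 × 1048576 + 0 × 65536 + 6 × 4096 + 2 × 256 + 5 × 16 + 8 × 1
= 11534336 + 0 + 24576 + 512 + 80 + 8
= 11559512



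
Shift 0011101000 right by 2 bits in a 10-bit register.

Original: 0011101000 (decimal 232)
Shift right by 2 positions
Drop the 2 low bits; fill with zeros on the left
Result: 0000111010 (decimal 58)
Equivalent: 232 >> 2 = 232 ÷ 2^2 = 58



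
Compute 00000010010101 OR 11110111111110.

OR: 1 when either bit is 1
  00000010010101
| 11110111111110
----------------
  11110111111111
Decimal: 149 | 15870 = 15871



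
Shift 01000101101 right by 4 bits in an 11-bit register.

Original: 01000101101 (decimal 557)
Shift right by 4 positions
Drop the 4 low bits; fill with zeros on the left
Result: 00000100010 (decimal 34)
Equivalent: 557 >> 4 = 557 ÷ 2^4 = 34



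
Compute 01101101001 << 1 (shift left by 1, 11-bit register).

Original: 01101101001 (decimal 873)
Shift left by 1 position
Append 1 zero on the right
Result: 11011010010 (decimal 1746)
Equivalent: 873 << 1 = 873 × 2^1 = 1746



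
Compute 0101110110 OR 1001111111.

OR: 1 when either bit is 1
  0101110110
| 1001111111
------------
  1101111111
Decimal: 374 | 639 = 895



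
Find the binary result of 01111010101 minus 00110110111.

Method 1 - Direct subtraction (column by column from the right: bit − bit − borrow-in; if negative, add 2 and borrow 1 from the next column):
borrow: 00001111100
        01111010101
-       00110110111
-------------------
        01000011110

Method 2 - Add two's complement:
Two's complement of 00110110111: invert → 11001001000, add 1 → 11001001001
  01111010101
+ 11001001001
-------------
 101000011110  (end carry out of the top bit = 1)
Discarding the end carry: 01000011110
Decimal check:
  01111010101 = 512 + 256 + 128 + 64 + 16 + 4 + 1 = 981
  00110110111 = 256 + 128 + 32 + 16 + 4 + 2 + 1 = 439
  981 - 439 = 542, and 01000011110 = 512 + 16 + 8 + 4 + 2 = 542 ✓



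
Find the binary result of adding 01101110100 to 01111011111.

Add column by column from the right: bit + bit + carry-in; write the sum mod 2, carry 1 when the sum is 2 or 3.
carry:  11111111000
        01101110100
+       01111011111
-------------------
       011101010011
(the carry out of the leftmost column, 0, becomes the leading bit)
Decimal check:
  01101110100 = 512 + 256 + 64 + 32 + 16 + 4 = 884
  01111011111 = 512 + 256 + 128 + 64 + 16 + 8 + 4 + 2 + 1 = 991
  884 + 991 = 1875, and 011101010011 = 1024 + 512 + 256 + 64 + 16 + 2 + 1 = 1875 ✓



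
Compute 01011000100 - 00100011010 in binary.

Method 1 - Direct subtraction (column by column from the right: bit − bit − borrow-in; if negative, add 2 and borrow 1 from the next column):
borrow: 01001110100
        01011000100
-       00100011010
-------------------
        00110101010

Method 2 - Add two's complement:
Two's complement of 00100011010: invert → 11011100101, add 1 → 11011100110
  01011000100
+ 11011100110
-------------
 100110101010  (end carry out of the top bit = 1)
Discarding the end carry: 00110101010
Decimal check:
  01011000100 = 512 + 128 + 64 + 4 = 708
  00100011010 = 256 + 16 + 8 + 2 = 282
  708 - 282 = 426, and 00110101010 = 256 + 128 + 32 + 8 + 2 = 426 ✓



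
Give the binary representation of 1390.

Using repeated division by 2:
1390 ÷ 2 = 695 remainder 0
695 ÷ 2 = 347 remainder 1
347 ÷ 2 = 173 remainder 1
173 ÷ 2 = 86 remainder 1
86 ÷ 2 = 43 remainder 0
43 ÷ 2 = 21 remainder 1
21 ÷ 2 = 10 remainder 1
10 ÷ 2 = 5 remainder 0
5 ÷ 2 = 2 remainder 1
2 ÷ 2 = 1 remainder 0
1 ÷ 2 = 0 remainder 1
Reading remainders bottom to top: 10101101110



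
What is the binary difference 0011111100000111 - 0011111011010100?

Method 1 - Direct subtraction (column by column from the right: bit − bit − borrow-in; if negative, add 2 and borrow 1 from the next column):
borrow: 0000000111100000
        0011111100000111
-       0011111011010100
------------------------
        0000000000110011

Method 2 - Add two's complement:
Two's complement of 0011111011010100: invert → 1100000100101011, add 1 → 1100000100101100
  0011111100000111
+ 1100000100101100
------------------
 10000000000110011  (end carry out of the top bit = 1)
Discarding the end carry: 0000000000110011
Decimal check:
  0011111100000111 = 8192 + 4096 + 2048 + 1024 + 512 + 256 + 4 + 2 + 1 = 16135
  0011111011010100 = 8192 + 4096 + 2048 + 1024 + 512 + 128 + 64 + 16 + 4 = 16084
  16135 - 16084 = 51, and 0000000000110011 = 32 + 16 + 2 + 1 = 51 ✓



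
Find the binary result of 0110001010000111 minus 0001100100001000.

Method 1 - Direct subtraction (column by column from the right: bit − bit − borrow-in; if negative, add 2 and borrow 1 from the next column):
borrow: 0011001011110000
        0110001010000111
-       0001100100001000
------------------------
        0100100101111111

Method 2 - Add two's complement:
Two's complement of 0001100100001000: invert → 1110011011110111, add 1 → 1110011011111000
  0110001010000111
+ 1110011011111000
------------------
 10100100101111111  (end carry out of the top bit = 1)
Discarding the end carry: 0100100101111111
Decimal check:
  0110001010000111 = 16384 + 8192 + 512 + 128 + 4 + 2 + 1 = 25223
  0001100100001000 = 4096 + 2048 + 256 + 8 = 6408
  25223 - 6408 = 18815, and 0100100101111111 = 16384 + 2048 + 256 + 64 + 32 + 16 + 8 + 4 + 2 + 1 = 18815 ✓



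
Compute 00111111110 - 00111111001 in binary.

Method 1 - Direct subtraction (column by column from the right: bit − bit − borrow-in; if negative, add 2 and borrow 1 from the next column):
borrow: 00000000010
        00111111110
-       00111111001
-------------------
        00000000101

Method 2 - Add two's complement:
Two's complement of 00111111001: invert → 11000000110, add 1 → 11000000111
  00111111110
+ 11000000111
-------------
 100000000101  (end carry out of the top bit = 1)
Discarding the end carry: 00000000101
Decimal check:
  00111111110 = 256 + 128 + 64 + 32 + 16 + 8 + 4 + 2 = 510
  00111111001 = 256 + 128 + 64 + 32 + 16 + 8 + 1 = 505
  510 - 505 = 5, and 00000000101 = 4 + 1 = 5 ✓



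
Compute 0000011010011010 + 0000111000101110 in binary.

Add column by column from the right: bit + bit + carry-in; write the sum mod 2, carry 1 when the sum is 2 or 3.
carry:  0001110001111100
        0000011010011010
+       0000111000101110
------------------------
       00001010011001000
(the carry out of the leftmost column, 0, becomes the leading bit)
Decimal check:
  0000011010011010 = 1024 + 512 + 128 + 16 + 8 + 2 = 1690
  0000111000101110 = 2048 + 1024 + 512 + 32 + 8 + 4 + 2 = 3630
  1690 + 3630 = 5320, and 00001010011001000 = 4096 + 1024 + 128 + 64 + 8 = 5320 ✓



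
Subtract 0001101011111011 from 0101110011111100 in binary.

Method 1 - Direct subtraction (column by column from the right: bit − bit − borrow-in; if negative, add 2 and borrow 1 from the next column):
borrow: 0000010000000110
        0101110011111100
-       0001101011111011
------------------------
        0100001000000001

Method 2 - Add two's complement:
Two's complement of 0001101011111011: invert → 1110010100000100, add 1 → 1110010100000101
  0101110011111100
+ 1110010100000101
------------------
 10100001000000001  (end carry out of the top bit = 1)
Discarding the end carry: 0100001000000001
Decimal check:
  0101110011111100 = 16384 + 4096 + 2048 + 1024 + 128 + 64 + 32 + 16 + 8 + 4 = 23804
  0001101011111011 = 4096 + 2048 + 512 + 128 + 64 + 32 + 16 + 8 + 2 + 1 = 6907
  23804 - 6907 = 16897, and 0100001000000001 = 16384 + 512 + 1 = 16897 ✓



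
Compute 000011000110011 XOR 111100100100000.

XOR: 1 when bits differ
  000011000110011
^ 111100100100000
-----------------
  111111100010011
Decimal: 1587 ^ 31008 = 32531



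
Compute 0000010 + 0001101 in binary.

Add column by column from the right: bit + bit + carry-in; write the sum mod 2, carry 1 when the sum is 2 or 3.
carry:  0000000
        0000010
+       0001101
---------------
       00001111
(the carry out of the leftmost column, 0, becomes the leading bit)
Decimal check:
  0000010 = 2
  0001101 = 8 + 4 + 1 = 13
  2 + 13 = 15, and 00001111 = 8 + 4 + 2 + 1 = 15 ✓



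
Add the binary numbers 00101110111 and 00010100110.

Add column by column from the right: bit + bit + carry-in; write the sum mod 2, carry 1 when the sum is 2 or 3.
carry:  01111001100
        00101110111
+       00010100110
-------------------
       001000011101
(the carry out of the leftmost column, 0, becomes the leading bit)
Decimal check:
  00101110111 = 256 + 64 + 32 + 16 + 4 + 2 + 1 = 375
  00010100110 = 128 + 32 + 4 + 2 = 166
  375 + 166 = 541, and 001000011101 = 512 + 16 + 8 + 4 + 1 = 541 ✓



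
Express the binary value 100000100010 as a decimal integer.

Sum of powers of 2 for each 1-bit:
2^1 + 2^5 + 2^11
= 2 + 32 + 2048
= 2082



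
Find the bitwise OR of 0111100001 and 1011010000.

OR: 1 when either bit is 1
  0111100001
| 1011010000
------------
  1111110001
Decimal: 481 | 720 = 1009



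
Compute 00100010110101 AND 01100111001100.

AND: 1 only when both bits are 1
  00100010110101
& 01100111001100
----------------
  00100010000100
Decimal: 2229 & 6604 = 2180

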